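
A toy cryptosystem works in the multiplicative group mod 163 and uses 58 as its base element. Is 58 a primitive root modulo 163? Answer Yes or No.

φ(163) = 163 − 1 = 162 = 2 · 3^4.
It suffices to check that the order of 58 is not a proper divisor of 162: compute 58^(162/q) for q ∈ {2, 3}.
58^81 ≡ 1 (mod 163)  [q = 2: ≡ 1 ✗]
58^54 ≡ 1 (mod 163)  [q = 3: ≡ 1 ✗]
58^81 ≡ 1 shows ord(58) | 81, strictly less than φ(163); not a primitive root.

No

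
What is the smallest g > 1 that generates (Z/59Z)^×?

2

φ(59) = 59 − 1 = 58 = 2 · 29.
Test candidates g = 2, 3, … against the prime factors q ∈ {2, 29} of φ(59): g is a generator iff g^(58/q) ≢ 1 for every such q.
g = 2: 2^29 ≡ 58; 2^2 ≡ 4 — none is 1, so 2 is a primitive root.
So 2 is the smallest generator of (Z/59Z)^×.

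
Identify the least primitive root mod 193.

5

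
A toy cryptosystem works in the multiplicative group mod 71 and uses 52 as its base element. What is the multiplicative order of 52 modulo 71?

70

ord(52) | φ(71) = 71 − 1 = 70 = 2 · 5 · 7.
Divisors of 70: 1, 2, 5, 7, 10, 14, 35, 70.
Check 52^d mod 71 for each divisor in increasing order:
52^1 ≡ 52 (mod 71)
52^2 ≡ 6 (mod 71)
52^5 ≡ 26 (mod 71)
52^7 ≡ 14 (mod 71)
52^10 ≡ 37 (mod 71)
52^14 ≡ 54 (mod 71)
52^35 ≡ 70 (mod 71)
52^70 ≡ 1 (mod 71) ✓
So ord_71(52) = 70.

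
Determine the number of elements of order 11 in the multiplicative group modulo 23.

10

φ(23) = 23 − 1 = 22 = 2 · 11.
In a cyclic group of order 22, there are φ(d) elements of order d for each divisor d of 22, and zero for non-divisors.
11 | 22, and φ(11) = 11 − 1 = 10.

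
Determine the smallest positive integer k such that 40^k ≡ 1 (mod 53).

26

Since 40 ∈ (Z/53Z)^×, its order divides φ(53) = 53 − 1 = 52 = 2^2 · 13.
Divisors of 52: 1, 2, 4, 13, 26, 52.
Test each divisor d:
40^1 ≡ 40
40^2 ≡ 10
40^4 ≡ 47
40^13 ≡ 52
40^26 ≡ 1
The smallest such exponent is 26, so the order of 40 is 26.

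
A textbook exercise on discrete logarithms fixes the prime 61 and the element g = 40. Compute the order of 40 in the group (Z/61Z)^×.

12

By Lagrange's theorem, ord_61(40) divides φ(61) = 61 − 1 = 60 = 2^2 · 3 · 5.
Divisors of 60: 1, 2, 3, 4, 5, 6, 10, 12, 15, 20, 30, 60.
Evaluate successive powers at the divisors of 60:
40^1 ≡ 40
40^2 ≡ 14
40^3 ≡ 11
40^4 ≡ 13
40^5 ≡ 32
40^6 ≡ 60
40^10 ≡ 48
40^12 ≡ 1
Therefore the multiplicative order of 40 modulo 61 is 12.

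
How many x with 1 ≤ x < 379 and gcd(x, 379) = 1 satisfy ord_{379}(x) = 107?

φ(379) = 379 − 1 = 378 = 2 · 3^3 · 7.
In a cyclic group of order 378, there are φ(d) elements of order d for each divisor d of 378, and zero for non-divisors.
107 does not divide 378, so no element of (Z/379Z)^× has order 107.

0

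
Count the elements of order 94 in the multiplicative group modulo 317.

0

φ(317) = 317 − 1 = 316 = 2^2 · 79.
(Z/317Z)^× is cyclic (|G| = 316); a cyclic group of order m has exactly φ(d) elements of each order d | m, and none otherwise.
94 does not divide 316, so no element of (Z/317Z)^× has order 94.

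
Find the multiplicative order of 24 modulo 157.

156

ord(24) | φ(157) = 157 − 1 = 156 = 2^2 · 3 · 13.
Divisors of 156: 1, 2, 3, 4, 6, 12, 13, 26, 39, 52, 78, 156.
Check 24^d mod 157 for each divisor in increasing order:
24^1 ≡ 24
24^2 ≡ 105
24^3 ≡ 8
24^4 ≡ 35
24^6 ≡ 64
24^12 ≡ 14
24^13 ≡ 22
24^26 ≡ 13
24^39 ≡ 129
24^52 ≡ 12
24^78 ≡ 156
24^156 ≡ 1
The smallest such exponent is 156, so the order of 24 is 156.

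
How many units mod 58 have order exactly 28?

φ(58) = φ(2)·φ(29) = 1·28 = 28 = 2^2 · 7.
(Z/58Z)^× is cyclic (|G| = 28); a cyclic group of order m has exactly φ(d) elements of each order d | m, and none otherwise.
28 = 2^2 · 7 divides 28, and φ(28) = 12.

12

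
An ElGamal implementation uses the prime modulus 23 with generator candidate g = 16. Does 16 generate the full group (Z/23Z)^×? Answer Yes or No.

φ(23) = 23 − 1 = 22 = 2 · 11.
Test 16^(22/q) mod 23 for each prime factor q of 22:
16^11 ≡ 1 (mod 23)  [q = 2: ≡ 1 ✗]
16^2 ≡ 3 (mod 23)  [q = 11: ≢ 1 ✓]
Since 16^11 ≡ 1, the order of 16 divides 11 < 22, so 16 is not a primitive root.

No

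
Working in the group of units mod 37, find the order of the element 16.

9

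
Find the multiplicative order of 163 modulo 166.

82

The order of 163 must divide φ(166) = φ(2)·φ(83) = 1·82 = 82 = 2 · 41.
Divisors of 82: 1, 2, 41, 82.
Test each divisor d:
163^1 ≡ 163
163^2 ≡ 9
163^41 ≡ 165
163^82 ≡ 1
Therefore the multiplicative order of 163 modulo 166 is 82.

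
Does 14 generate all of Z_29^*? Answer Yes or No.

φ(29) = 29 − 1 = 28 = 2^2 · 7.
14 is a primitive root mod 29 iff 14^(φ(29)/q) ≢ 1 for every prime q | φ(29), i.e. q ∈ {2, 7}.
14^14 ≡ 28 (mod 29)  [q = 2: ≢ 1 ✓]
14^4 ≡ 20 (mod 29)  [q = 7: ≢ 1 ✓]
Every test exponent gives a nontrivial residue, hence 14 generates the full group.

Yes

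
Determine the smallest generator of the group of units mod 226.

φ(226) = φ(2)·φ(113) = 1·112 = 112 = 2^4 · 7.
g is a primitive root iff g^(112/q) ≢ 1 (mod 226) for each prime q ∈ {2, 7}.
g = 2: gcd(2, 226) = 2 > 1, not a unit — skip.
g = 3: 3^56 ≡ 225; 3^16 ≡ 49 — none is 1, so 3 is a primitive root.
Hence the least primitive root of 226 is 3.

3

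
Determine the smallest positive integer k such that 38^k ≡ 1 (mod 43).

21

ord(38) | φ(43) = 43 − 1 = 42 = 2 · 3 · 7.
Divisors of 42: 1, 2, 3, 6, 7, 14, 21, 42.
Test each divisor d:
38^1 ≡ 38
38^2 ≡ 25
38^3 ≡ 4
38^6 ≡ 16
38^7 ≡ 6
38^14 ≡ 36
38^21 ≡ 1
The smallest such exponent is 21, so the order of 38 is 21.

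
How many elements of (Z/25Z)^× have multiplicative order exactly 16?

φ(25) = φ(5^2) = 5·(5−1) = 20 = 2^2 · 5.
In a cyclic group of order 20, there are φ(d) elements of order d for each divisor d of 20, and zero for non-divisors.
Since 16 ∤ 20, the count is 0.

0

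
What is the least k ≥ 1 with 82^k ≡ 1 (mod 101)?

50

By Lagrange's theorem, ord_101(82) divides φ(101) = 101 − 1 = 100 = 2^2 · 5^2.
Divisors of 100: 1, 2, 4, 5, 10, 20, 25, 50, 100.
Compute 82^d (mod 101) for the divisors d until we hit 1:
82^1 ≡ 82 (mod 101)
82^2 ≡ 58 (mod 101)
82^4 ≡ 31 (mod 101)
82^5 ≡ 17 (mod 101)
82^10 ≡ 87 (mod 101)
82^20 ≡ 95 (mod 101)
82^25 ≡ 100 (mod 101)
82^50 ≡ 1 (mod 101) ✓
So ord_101(82) = 50.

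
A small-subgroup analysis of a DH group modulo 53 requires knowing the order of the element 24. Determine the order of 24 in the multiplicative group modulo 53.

13

By Lagrange's theorem, ord_53(24) divides φ(53) = 53 − 1 = 52 = 2^2 · 13.
Divisors of 52: 1, 2, 4, 13, 26, 52.
Compute 24^d (mod 53) for the divisors d until we hit 1:
24^1 ≡ 24
24^2 ≡ 46
24^4 ≡ 49
24^13 ≡ 1
Therefore the multiplicative order of 24 modulo 53 is 13.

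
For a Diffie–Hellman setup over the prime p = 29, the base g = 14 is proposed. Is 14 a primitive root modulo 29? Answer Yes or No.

Yes

φ(29) = 29 − 1 = 28 = 2^2 · 7.
Test 14^(28/q) mod 29 for each prime factor q of 28:
14^14 ≡ 28 (mod 29)  [q = 2: ≢ 1 ✓]
14^4 ≡ 20 (mod 29)  [q = 7: ≢ 1 ✓]
Every test exponent gives a nontrivial residue, hence 14 generates the full group.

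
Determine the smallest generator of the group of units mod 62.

3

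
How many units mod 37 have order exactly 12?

4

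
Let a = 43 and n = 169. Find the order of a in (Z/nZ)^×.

78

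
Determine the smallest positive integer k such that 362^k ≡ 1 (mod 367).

61

By Lagrange's theorem, ord_367(362) divides φ(367) = 367 − 1 = 366 = 2 · 3 · 61.
Divisors of 366: 1, 2, 3, 6, 61, 122, 183, 366.
Evaluate successive powers at the divisors of 366:
362^1 ≡ 362
362^2 ≡ 25
362^3 ≡ 242
362^6 ≡ 211
362^61 ≡ 1
Therefore the multiplicative order of 362 modulo 367 is 61.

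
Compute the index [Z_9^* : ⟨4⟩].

2

By Lagrange's theorem, ord_9(4) divides φ(9) = φ(3^2) = 3·(3−1) = 6 = 2 · 3.
Divisors of 6: 1, 2, 3, 6.
Compute 4^d (mod 9) for the divisors d until we hit 1:
4^1 ≡ 4
4^2 ≡ 7
4^3 ≡ 1
Thus |⟨4⟩| = ord(4) = 3.
[(Z/9Z)^× : ⟨4⟩] = 6/3 = 2.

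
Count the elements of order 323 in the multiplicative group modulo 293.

0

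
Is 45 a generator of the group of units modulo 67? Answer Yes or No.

No

φ(67) = 67 − 1 = 66 = 2 · 3 · 11.
Test 45^(66/q) mod 67 for each prime factor q of 66:
45^33 ≡ 66 (mod 67)  [q = 2: ≢ 1 ✓]
45^22 ≡ 1 (mod 67)  [q = 3: ≡ 1 ✗]
45^6 ≡ 25 (mod 67)  [q = 11: ≢ 1 ✓]
45^22 ≡ 1 shows ord(45) | 22, strictly less than φ(67); not a primitive root.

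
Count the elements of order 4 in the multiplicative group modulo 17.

2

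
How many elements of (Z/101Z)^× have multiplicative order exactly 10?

φ(101) = 101 − 1 = 100 = 2^2 · 5^2.
(Z/101Z)^× is cyclic (|G| = 100); a cyclic group of order m has exactly φ(d) elements of each order d | m, and none otherwise.
10 = 2 · 5 divides 100, and φ(10) = 4.

4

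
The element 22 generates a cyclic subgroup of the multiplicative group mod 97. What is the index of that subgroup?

ord(22) | φ(97) = 97 − 1 = 96 = 2^5 · 3.
Divisors of 96: 1, 2, 3, 4, 6, 8, 12, 16, 24, 32, 48, 96.
Evaluate successive powers at the divisors of 96:
22^1 ≡ 22
22^2 ≡ 96
22^3 ≡ 75
22^4 ≡ 1
The order of 22 is 4, so the subgroup it generates has 4 elements.
[(Z/97Z)^× : ⟨22⟩] = 96/4 = 24.

24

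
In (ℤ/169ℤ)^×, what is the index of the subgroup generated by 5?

3

ord(5) | φ(169) = φ(13^2) = 13·(13−1) = 156 = 2^2 · 3 · 13.
Divisors of 156: 1, 2, 3, 4, 6, 12, 13, 26, 39, 52, 78, 156.
Test each divisor d:
5^1 ≡ 5 (mod 169)
5^2 ≡ 25 (mod 169)
5^3 ≡ 125 (mod 169)
5^4 ≡ 118 (mod 169)
5^6 ≡ 77 (mod 169)
5^12 ≡ 14 (mod 169)
5^13 ≡ 70 (mod 169)
5^26 ≡ 168 (mod 169)
5^39 ≡ 99 (mod 169)
5^52 ≡ 1 (mod 169) ✓
So ord_169(5) = 52, hence |⟨5⟩| = 52.
Index = |(Z/169Z)^×| / |⟨5⟩| = 156 / 52 = 3.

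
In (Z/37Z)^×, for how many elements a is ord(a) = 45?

0

φ(37) = 37 − 1 = 36 = 2^2 · 3^2.
(Z/37Z)^× is cyclic (|G| = 36); a cyclic group of order m has exactly φ(d) elements of each order d | m, and none otherwise.
Since 45 ∤ 36, the count is 0.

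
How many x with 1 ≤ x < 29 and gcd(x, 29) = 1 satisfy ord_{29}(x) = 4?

φ(29) = 29 − 1 = 28 = 2^2 · 7.
In a cyclic group of order 28, there are φ(d) elements of order d for each divisor d of 28, and zero for non-divisors.
4 = 2^2 divides 28, and φ(4) = 2.

2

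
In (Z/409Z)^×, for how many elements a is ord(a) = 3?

2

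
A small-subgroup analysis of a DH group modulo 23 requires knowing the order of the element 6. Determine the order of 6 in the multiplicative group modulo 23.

The order of 6 must divide φ(23) = 23 − 1 = 22 = 2 · 11.
Divisors of 22: 1, 2, 11, 22.
Evaluate successive powers at the divisors of 22:
6^1 ≡ 6 (mod 23)
6^2 ≡ 13 (mod 23)
6^11 ≡ 1 (mod 23) ✓
Therefore the multiplicative order of 6 modulo 23 is 11.

11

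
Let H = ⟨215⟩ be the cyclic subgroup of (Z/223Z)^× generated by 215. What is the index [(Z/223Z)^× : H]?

3

ord(215) | φ(223) = 223 − 1 = 222 = 2 · 3 · 37.
Divisors of 222: 1, 2, 3, 6, 37, 74, 111, 222.
Compute 215^d (mod 223) for the divisors d until we hit 1:
215^1 ≡ 215 (mod 223)
215^2 ≡ 64 (mod 223)
215^3 ≡ 157 (mod 223)
215^6 ≡ 119 (mod 223)
215^37 ≡ 222 (mod 223)
215^74 ≡ 1 (mod 223) ✓
So ord_223(215) = 74, hence |⟨215⟩| = 74.
[(Z/223Z)^× : ⟨215⟩] = 222/74 = 3.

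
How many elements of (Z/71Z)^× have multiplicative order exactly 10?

4

φ(71) = 71 − 1 = 70 = 2 · 5 · 7.
(Z/71Z)^× is cyclic (|G| = 70); a cyclic group of order m has exactly φ(d) elements of each order d | m, and none otherwise.
10 = 2 · 5 divides 70, and φ(10) = 4.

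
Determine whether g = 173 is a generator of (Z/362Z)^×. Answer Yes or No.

φ(362) = φ(2)·φ(181) = 1·180 = 180 = 2^2 · 3^2 · 5.
173 is a primitive root mod 362 iff 173^(φ(362)/q) ≢ 1 for every prime q | φ(362), i.e. q ∈ {2, 3, 5}.
173^90 ≡ 361 (mod 362)  [q = 2: ≢ 1 ✓]
173^60 ≡ 1 (mod 362)  [q = 3: ≡ 1 ✗]
173^36 ≡ 125 (mod 362)  [q = 5: ≢ 1 ✓]
Since 173^60 ≡ 1, the order of 173 divides 60 < 180, so 173 is not a primitive root.

No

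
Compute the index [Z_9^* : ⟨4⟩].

Since 4 ∈ (Z/9Z)^×, its order divides φ(9) = φ(3^2) = 3·(3−1) = 6 = 2 · 3.
Divisors of 6: 1, 2, 3, 6.
Evaluate successive powers at the divisors of 6:
4^1 ≡ 4 (mod 9)
4^2 ≡ 7 (mod 9)
4^3 ≡ 1 (mod 9) ✓
The order of 4 is 3, so the subgroup it generates has 3 elements.
Index = |(Z/9Z)^×| / |⟨4⟩| = 6 / 3 = 2.

2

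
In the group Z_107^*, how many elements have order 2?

1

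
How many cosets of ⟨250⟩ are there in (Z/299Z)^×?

By Lagrange's theorem, ord_299(250) divides φ(299) = φ(13·23) = (13−1)·(23−1) = 12·22 = 264 = 2^3 · 3 · 11.
Divisors of 264: 1, 2, 3, 4, 6, 8, 11, 12, 22, 24, 33, 44, 66, 88, 132, 264.
Evaluate successive powers at the divisors of 264:
250^1 ≡ 250
250^2 ≡ 9
250^3 ≡ 157
250^4 ≡ 81
250^6 ≡ 131
250^8 ≡ 282
250^11 ≡ 22
250^12 ≡ 118
250^22 ≡ 185
250^24 ≡ 170
250^33 ≡ 183
250^44 ≡ 139
250^66 ≡ 1
The order of 250 is 66, so the subgroup it generates has 66 elements.
The index is φ(299) / ord(250) = 264 / 66 = 4.

4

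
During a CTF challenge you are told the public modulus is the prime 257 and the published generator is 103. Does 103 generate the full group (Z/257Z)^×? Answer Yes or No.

Yes

φ(257) = 257 − 1 = 256 = 2^8.
An element g generates (Z/257Z)^× iff g^(256/q) ≢ 1 (mod 257) for each prime q ∈ {2}.
103^128 ≡ 256 (mod 257)  [q = 2: ≢ 1 ✓]
None equal 1, so ord_257(103) = 256: 103 is a primitive root.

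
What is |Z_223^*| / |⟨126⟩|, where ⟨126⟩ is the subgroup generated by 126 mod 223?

By Lagrange's theorem, ord_223(126) divides φ(223) = 223 − 1 = 222 = 2 · 3 · 37.
Divisors of 222: 1, 2, 3, 6, 37, 74, 111, 222.
Evaluate successive powers at the divisors of 222:
126^1 ≡ 126 (mod 223)
126^2 ≡ 43 (mod 223)
126^3 ≡ 66 (mod 223)
126^6 ≡ 119 (mod 223)
126^37 ≡ 183 (mod 223)
126^74 ≡ 39 (mod 223)
126^111 ≡ 1 (mod 223) ✓
Thus |⟨126⟩| = ord(126) = 111.
Index = |(Z/223Z)^×| / |⟨126⟩| = 222 / 111 = 2.

2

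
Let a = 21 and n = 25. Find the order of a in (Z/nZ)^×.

5

Since 21 ∈ (Z/25Z)^×, its order divides φ(25) = φ(5^2) = 5·(5−1) = 20 = 2^2 · 5.
Divisors of 20: 1, 2, 4, 5, 10, 20.
Check 21^d mod 25 for each divisor in increasing order:
21^1 ≡ 21
21^2 ≡ 16
21^4 ≡ 6
21^5 ≡ 1
The smallest such exponent is 5, so the order of 21 is 5.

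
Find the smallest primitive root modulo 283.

3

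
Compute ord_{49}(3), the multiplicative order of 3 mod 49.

42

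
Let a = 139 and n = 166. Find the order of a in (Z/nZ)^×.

82

Since 139 ∈ (Z/166Z)^×, its order divides φ(166) = φ(2)·φ(83) = 1·82 = 82 = 2 · 41.
Divisors of 82: 1, 2, 41, 82.
Test each divisor d:
139^1 ≡ 139 (mod 166)
139^2 ≡ 65 (mod 166)
139^41 ≡ 165 (mod 166)
139^82 ≡ 1 (mod 166) ✓
So ord_166(139) = 82.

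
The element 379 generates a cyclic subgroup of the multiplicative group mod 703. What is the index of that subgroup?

The order of 379 must divide φ(703) = φ(19·37) = (19−1)·(37−1) = 18·36 = 648 = 2^3 · 3^4.
Divisors of 648: 1, 2, 3, 4, 6, 8, 9, 12, 18, 24, 27, 36, 54, 72, 81, 108, 162, 216, 324, 648.
Check 379^d mod 703 for each divisor in increasing order:
379^1 ≡ 379
379^2 ≡ 229
379^3 ≡ 322
379^4 ≡ 419
379^6 ≡ 343
379^8 ≡ 514
379^9 ≡ 75
379^12 ≡ 248
379^18 ≡ 1
The order of 379 is 18, so the subgroup it generates has 18 elements.
The index is φ(703) / ord(379) = 648 / 18 = 36.

36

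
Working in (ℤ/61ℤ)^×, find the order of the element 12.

ord(12) | φ(61) = 61 − 1 = 60 = 2^2 · 3 · 5.
Divisors of 60: 1, 2, 3, 4, 5, 6, 10, 12, 15, 20, 30, 60.
Check 12^d mod 61 for each divisor in increasing order:
12^1 ≡ 12
12^2 ≡ 22
12^3 ≡ 20
12^4 ≡ 57
12^5 ≡ 13
12^6 ≡ 34
12^10 ≡ 47
12^12 ≡ 58
12^15 ≡ 1
So ord_61(12) = 15.

15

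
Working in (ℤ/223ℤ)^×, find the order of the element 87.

74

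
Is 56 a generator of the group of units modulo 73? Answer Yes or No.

No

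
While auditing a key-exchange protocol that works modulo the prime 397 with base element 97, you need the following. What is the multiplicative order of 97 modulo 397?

The order of 97 must divide φ(397) = 397 − 1 = 396 = 2^2 · 3^2 · 11.
Divisors of 396: 1, 2, 3, 4, 6, 9, 11, 12, 18, 22, 33, 36, 44, 66, 99, 132, 198, 396.
Evaluate successive powers at the divisors of 396:
97^1 ≡ 97
97^2 ≡ 278
97^3 ≡ 367
97^4 ≡ 266
97^6 ≡ 106
97^9 ≡ 393
97^11 ≡ 79
97^12 ≡ 120
97^18 ≡ 16
97^22 ≡ 286
97^33 ≡ 362
97^36 ≡ 256
97^44 ≡ 14
97^66 ≡ 34
97^99 ≡ 1
So ord_397(97) = 99.

99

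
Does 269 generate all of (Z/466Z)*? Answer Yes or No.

No

φ(466) = φ(2)·φ(233) = 1·232 = 232 = 2^3 · 29.
It suffices to check that the order of 269 is not a proper divisor of 232: compute 269^(232/q) for q ∈ {2, 29}.
269^116 ≡ 1 (mod 466)  [q = 2: ≡ 1 ✗]
269^8 ≡ 37 (mod 466)  [q = 29: ≢ 1 ✓]
The check at q = 2 fails, so 269 generates a proper subgroup.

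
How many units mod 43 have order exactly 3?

2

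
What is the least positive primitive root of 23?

5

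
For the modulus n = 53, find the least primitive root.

2

φ(53) = 53 − 1 = 52 = 2^2 · 13.
g is a primitive root iff g^(52/q) ≢ 1 (mod 53) for each prime q ∈ {2, 13}.
g = 2: 2^26 ≡ 52; 2^4 ≡ 16 — none is 1, so 2 is a primitive root.
So 2 is the smallest generator of (Z/53Z)^×.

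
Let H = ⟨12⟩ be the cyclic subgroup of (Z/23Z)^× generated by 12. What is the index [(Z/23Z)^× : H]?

ord(12) | φ(23) = 23 − 1 = 22 = 2 · 11.
Divisors of 22: 1, 2, 11, 22.
Evaluate successive powers at the divisors of 22:
12^1 ≡ 12
12^2 ≡ 6
12^11 ≡ 1
So ord_23(12) = 11, hence |⟨12⟩| = 11.
Index = |(Z/23Z)^×| / |⟨12⟩| = 22 / 11 = 2.

2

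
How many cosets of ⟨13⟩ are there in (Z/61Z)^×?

The order of 13 must divide φ(61) = 61 − 1 = 60 = 2^2 · 3 · 5.
Divisors of 60: 1, 2, 3, 4, 5, 6, 10, 12, 15, 20, 30, 60.
Evaluate successive powers at the divisors of 60:
13^1 ≡ 13 (mod 61)
13^2 ≡ 47 (mod 61)
13^3 ≡ 1 (mod 61) ✓
Thus |⟨13⟩| = ord(13) = 3.
[(Z/61Z)^× : ⟨13⟩] = 60/3 = 20.

20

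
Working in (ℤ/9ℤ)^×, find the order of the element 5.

6

The order of 5 must divide φ(9) = φ(3^2) = 3·(3−1) = 6 = 2 · 3.
Divisors of 6: 1, 2, 3, 6.
Compute 5^d (mod 9) for the divisors d until we hit 1:
5^1 ≡ 5 (mod 9)
5^2 ≡ 7 (mod 9)
5^3 ≡ 8 (mod 9)
5^6 ≡ 1 (mod 9) ✓
Therefore the multiplicative order of 5 modulo 9 is 6.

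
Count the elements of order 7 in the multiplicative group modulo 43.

6

φ(43) = 43 − 1 = 42 = 2 · 3 · 7.
Since (Z/43Z)^× is cyclic of order 42, the number of elements of order d is φ(d) when d | 42 and 0 otherwise.
7 | 42, and φ(7) = 7 − 1 = 6.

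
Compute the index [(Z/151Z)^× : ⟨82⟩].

1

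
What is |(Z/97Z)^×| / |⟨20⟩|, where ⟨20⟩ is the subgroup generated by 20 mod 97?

The order of 20 must divide φ(97) = 97 − 1 = 96 = 2^5 · 3.
Divisors of 96: 1, 2, 3, 4, 6, 8, 12, 16, 24, 32, 48, 96.
Evaluate successive powers at the divisors of 96:
20^1 ≡ 20 (mod 97)
20^2 ≡ 12 (mod 97)
20^3 ≡ 46 (mod 97)
20^4 ≡ 47 (mod 97)
20^6 ≡ 79 (mod 97)
20^8 ≡ 75 (mod 97)
20^12 ≡ 33 (mod 97)
20^16 ≡ 96 (mod 97)
20^24 ≡ 22 (mod 97)
20^32 ≡ 1 (mod 97) ✓
The order of 20 is 32, so the subgroup it generates has 32 elements.
The index is φ(97) / ord(20) = 96 / 32 = 3.

3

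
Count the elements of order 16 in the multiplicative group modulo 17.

8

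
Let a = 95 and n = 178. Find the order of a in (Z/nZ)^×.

By Lagrange's theorem, ord_178(95) divides φ(178) = φ(2)·φ(89) = 1·88 = 88 = 2^3 · 11.
Divisors of 88: 1, 2, 4, 8, 11, 22, 44, 88.
Evaluate successive powers at the divisors of 88:
95^1 ≡ 95
95^2 ≡ 125
95^4 ≡ 139
95^8 ≡ 97
95^11 ≡ 37
95^22 ≡ 123
95^44 ≡ 177
95^88 ≡ 1
The smallest such exponent is 88, so the order of 95 is 88.

88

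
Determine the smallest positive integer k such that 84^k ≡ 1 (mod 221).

12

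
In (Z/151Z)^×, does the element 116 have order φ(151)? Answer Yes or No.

No

φ(151) = 151 − 1 = 150 = 2 · 3 · 5^2.
It suffices to check that the order of 116 is not a proper divisor of 150: compute 116^(150/q) for q ∈ {2, 3, 5}.
116^75 ≡ 1 (mod 151)  [q = 2: ≡ 1 ✗]
116^50 ≡ 118 (mod 151)  [q = 3: ≢ 1 ✓]
116^30 ≡ 64 (mod 151)  [q = 5: ≢ 1 ✓]
Since 116^75 ≡ 1, the order of 116 divides 75 < 150, so 116 is not a primitive root.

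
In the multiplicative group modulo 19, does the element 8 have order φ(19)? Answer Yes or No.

φ(19) = 19 − 1 = 18 = 2 · 3^2.
An element g generates (Z/19Z)^× iff g^(18/q) ≢ 1 (mod 19) for each prime q ∈ {2, 3}.
8^9 ≡ 18 (mod 19)  [q = 2: ≢ 1 ✓]
8^6 ≡ 1 (mod 19)  [q = 3: ≡ 1 ✗]
8^6 ≡ 1 shows ord(8) | 6, strictly less than φ(19); not a primitive root.

No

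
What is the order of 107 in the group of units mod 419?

19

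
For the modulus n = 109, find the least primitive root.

6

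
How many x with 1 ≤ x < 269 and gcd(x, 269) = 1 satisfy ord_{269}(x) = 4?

2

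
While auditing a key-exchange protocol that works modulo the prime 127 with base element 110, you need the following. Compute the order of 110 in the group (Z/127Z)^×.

ord(110) | φ(127) = 127 − 1 = 126 = 2 · 3^2 · 7.
Divisors of 126: 1, 2, 3, 6, 7, 9, 14, 18, 21, 42, 63, 126.
Evaluate successive powers at the divisors of 126:
110^1 ≡ 110 (mod 127)
110^2 ≡ 35 (mod 127)
110^3 ≡ 40 (mod 127)
110^6 ≡ 76 (mod 127)
110^7 ≡ 105 (mod 127)
110^9 ≡ 119 (mod 127)
110^14 ≡ 103 (mod 127)
110^18 ≡ 64 (mod 127)
110^21 ≡ 20 (mod 127)
110^42 ≡ 19 (mod 127)
110^63 ≡ 126 (mod 127)
110^126 ≡ 1 (mod 127) ✓
The smallest such exponent is 126, so the order of 110 is 126.

126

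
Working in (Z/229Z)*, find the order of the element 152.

228

The order of 152 must divide φ(229) = 229 − 1 = 228 = 2^2 · 3 · 19.
Divisors of 228: 1, 2, 3, 4, 6, 12, 19, 38, 57, 76, 114, 228.
Test each divisor d:
152^1 ≡ 152
152^2 ≡ 204
152^3 ≡ 93
152^4 ≡ 167
152^6 ≡ 176
152^12 ≡ 61
152^19 ≡ 18
152^38 ≡ 95
152^57 ≡ 107
152^76 ≡ 94
152^114 ≡ 228
152^228 ≡ 1
Hence ord(152) = 228.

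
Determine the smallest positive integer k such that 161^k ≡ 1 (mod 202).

20

Since 161 ∈ (Z/202Z)^×, its order divides φ(202) = φ(2)·φ(101) = 1·100 = 100 = 2^2 · 5^2.
Divisors of 100: 1, 2, 4, 5, 10, 20, 25, 50, 100.
Check 161^d mod 202 for each divisor in increasing order:
161^1 ≡ 161 (mod 202)
161^2 ≡ 65 (mod 202)
161^4 ≡ 185 (mod 202)
161^5 ≡ 91 (mod 202)
161^10 ≡ 201 (mod 202)
161^20 ≡ 1 (mod 202) ✓
So ord_202(161) = 20.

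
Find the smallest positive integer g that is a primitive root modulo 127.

φ(127) = 127 − 1 = 126 = 2 · 3^2 · 7.
Test candidates g = 2, 3, … against the prime factors q ∈ {2, 3, 7} of φ(127): g is a generator iff g^(126/q) ≢ 1 for every such q.
g = 2: 2^63 ≡ 1 — hits 1, so not a primitive root.
g = 3: 3^63 ≡ 126; 3^42 ≡ 107; 3^18 ≡ 4 — none is 1, so 3 is a primitive root.
Hence the least primitive root of 127 is 3.

3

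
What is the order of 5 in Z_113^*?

112

Since 5 ∈ (Z/113Z)^×, its order divides φ(113) = 113 − 1 = 112 = 2^4 · 7.
Divisors of 112: 1, 2, 4, 7, 8, 14, 16, 28, 56, 112.
Compute 5^d (mod 113) for the divisors d until we hit 1:
5^1 ≡ 5 (mod 113)
5^2 ≡ 25 (mod 113)
5^4 ≡ 60 (mod 113)
5^7 ≡ 42 (mod 113)
5^8 ≡ 97 (mod 113)
5^14 ≡ 69 (mod 113)
5^16 ≡ 30 (mod 113)
5^28 ≡ 15 (mod 113)
5^56 ≡ 112 (mod 113)
5^112 ≡ 1 (mod 113) ✓
Therefore the multiplicative order of 5 modulo 113 is 112.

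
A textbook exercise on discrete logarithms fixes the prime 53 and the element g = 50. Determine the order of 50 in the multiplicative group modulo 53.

ord(50) | φ(53) = 53 − 1 = 52 = 2^2 · 13.
Divisors of 52: 1, 2, 4, 13, 26, 52.
Test each divisor d:
50^1 ≡ 50
50^2 ≡ 9
50^4 ≡ 28
50^13 ≡ 23
50^26 ≡ 52
50^52 ≡ 1
Therefore the multiplicative order of 50 modulo 53 is 52.

52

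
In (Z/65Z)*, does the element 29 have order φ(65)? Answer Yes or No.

No

65 = 5 · 13 is a product of two distinct odd primes, so (Z/65Z)^× ≅ (Z/5Z)^× × (Z/13Z)^× is not cyclic.
No primitive root modulo 65 exists; in particular 29 is not one.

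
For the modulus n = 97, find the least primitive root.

5

φ(97) = 97 − 1 = 96 = 2^5 · 3.
g is a primitive root iff g^(96/q) ≢ 1 (mod 97) for each prime q ∈ {2, 3}.
g = 2: 2^48 ≡ 1 — hits 1, so not a primitive root.
g = 3: 3^48 ≡ 1 — hits 1, so not a primitive root.
g = 4: 4^48 ≡ 1 — hits 1, so not a primitive root.
g = 5: 5^48 ≡ 96; 5^32 ≡ 35 — none is 1, so 5 is a primitive root.
The smallest primitive root modulo 97 is 5.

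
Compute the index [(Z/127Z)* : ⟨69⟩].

2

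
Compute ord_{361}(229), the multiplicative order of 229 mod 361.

19

Since 229 ∈ (Z/361Z)^×, its order divides φ(361) = φ(19^2) = 19·(19−1) = 342 = 2 · 3^2 · 19.
Divisors of 342: 1, 2, 3, 6, 9, 18, 19, 38, 57, 114, 171, 342.
Check 229^d mod 361 for each divisor in increasing order:
229^1 ≡ 229
229^2 ≡ 96
229^3 ≡ 324
229^6 ≡ 286
229^9 ≡ 248
229^18 ≡ 134
229^19 ≡ 1
Therefore the multiplicative order of 229 modulo 361 is 19.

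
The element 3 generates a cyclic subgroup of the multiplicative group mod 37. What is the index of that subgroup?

2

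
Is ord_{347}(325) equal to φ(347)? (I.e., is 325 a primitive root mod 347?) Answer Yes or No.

No

φ(347) = 347 − 1 = 346 = 2 · 173.
An element g generates (Z/347Z)^× iff g^(346/q) ≢ 1 (mod 347) for each prime q ∈ {2, 173}.
325^173 ≡ 1 (mod 347)  [q = 2: ≡ 1 ✗]
325^2 ≡ 137 (mod 347)  [q = 173: ≢ 1 ✓]
325^173 ≡ 1 shows ord(325) | 173, strictly less than φ(347); not a primitive root.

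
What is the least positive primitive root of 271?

6

φ(271) = 271 − 1 = 270 = 2 · 3^3 · 5.
g is a primitive root iff g^(270/q) ≢ 1 (mod 271) for each prime q ∈ {2, 3, 5}.
g = 2: 2^135 ≡ 1 — hits 1, so not a primitive root.
g = 3: 3^135 ≡ 270; 3^90 ≡ 1 — hits 1, so not a primitive root.
g = 4: 4^135 ≡ 1 — hits 1, so not a primitive root.
g = 5: 5^135 ≡ 1 — hits 1, so not a primitive root.
g = 6: 6^135 ≡ 270; 6^90 ≡ 242; 6^54 ≡ 10 — none is 1, so 6 is a primitive root.
Hence the least primitive root of 271 is 6.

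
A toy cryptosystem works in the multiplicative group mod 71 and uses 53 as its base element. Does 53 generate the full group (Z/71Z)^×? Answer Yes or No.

Yes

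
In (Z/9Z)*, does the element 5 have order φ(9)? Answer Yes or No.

Yes

φ(9) = φ(3^2) = 3·(3−1) = 6 = 2 · 3.
An element g generates (Z/9Z)^× iff g^(6/q) ≢ 1 (mod 9) for each prime q ∈ {2, 3}.
5^3 ≡ 8 (mod 9)  [q = 2: ≢ 1 ✓]
5^2 ≡ 7 (mod 9)  [q = 3: ≢ 1 ✓]
All checks pass, so 5 has order 6 and is a primitive root modulo 9.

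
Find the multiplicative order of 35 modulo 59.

Since 35 ∈ (Z/59Z)^×, its order divides φ(59) = 59 − 1 = 58 = 2 · 29.
Divisors of 58: 1, 2, 29, 58.
Check 35^d mod 59 for each divisor in increasing order:
35^1 ≡ 35 (mod 59)
35^2 ≡ 45 (mod 59)
35^29 ≡ 1 (mod 59) ✓
So ord_59(35) = 29.

29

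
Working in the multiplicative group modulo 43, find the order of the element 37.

6

ord(37) | φ(43) = 43 − 1 = 42 = 2 · 3 · 7.
Divisors of 42: 1, 2, 3, 6, 7, 14, 21, 42.
Check 37^d mod 43 for each divisor in increasing order:
37^1 ≡ 37 (mod 43)
37^2 ≡ 36 (mod 43)
37^3 ≡ 42 (mod 43)
37^6 ≡ 1 (mod 43) ✓
So ord_43(37) = 6.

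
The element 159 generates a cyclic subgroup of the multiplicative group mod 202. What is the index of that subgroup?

By Lagrange's theorem, ord_202(159) divides φ(202) = φ(2)·φ(101) = 1·100 = 100 = 2^2 · 5^2.
Divisors of 100: 1, 2, 4, 5, 10, 20, 25, 50, 100.
Check 159^d mod 202 for each divisor in increasing order:
159^1 ≡ 159 (mod 202)
159^2 ≡ 31 (mod 202)
159^4 ≡ 153 (mod 202)
159^5 ≡ 87 (mod 202)
159^10 ≡ 95 (mod 202)
159^20 ≡ 137 (mod 202)
159^25 ≡ 1 (mod 202) ✓
Thus |⟨159⟩| = ord(159) = 25.
The index is φ(202) / ord(159) = 100 / 25 = 4.

4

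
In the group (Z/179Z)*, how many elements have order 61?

0

φ(179) = 179 − 1 = 178 = 2 · 89.
Since (Z/179Z)^× is cyclic of order 178, the number of elements of order d is φ(d) when d | 178 and 0 otherwise.
Since 61 ∤ 178, the count is 0.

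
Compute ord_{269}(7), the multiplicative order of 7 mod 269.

268

Since 7 ∈ (Z/269Z)^×, its order divides φ(269) = 269 − 1 = 268 = 2^2 · 67.
Divisors of 268: 1, 2, 4, 67, 134, 268.
Evaluate successive powers at the divisors of 268:
7^1 ≡ 7 (mod 269)
7^2 ≡ 49 (mod 269)
7^4 ≡ 249 (mod 269)
7^67 ≡ 82 (mod 269)
7^134 ≡ 268 (mod 269)
7^268 ≡ 1 (mod 269) ✓
So ord_269(7) = 268.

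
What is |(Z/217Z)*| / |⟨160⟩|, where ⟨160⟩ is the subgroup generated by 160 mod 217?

30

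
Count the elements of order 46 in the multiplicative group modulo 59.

φ(59) = 59 − 1 = 58 = 2 · 29.
Since (Z/59Z)^× is cyclic of order 58, the number of elements of order d is φ(d) when d | 58 and 0 otherwise.
Here 58 is not a multiple of 46, so there are no elements of order 46.

0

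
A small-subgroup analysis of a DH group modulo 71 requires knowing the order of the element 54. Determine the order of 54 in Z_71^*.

Since 54 ∈ (Z/71Z)^×, its order divides φ(71) = 71 − 1 = 70 = 2 · 5 · 7.
Divisors of 70: 1, 2, 5, 7, 10, 14, 35, 70.
Evaluate successive powers at the divisors of 70:
54^1 ≡ 54 (mod 71)
54^2 ≡ 5 (mod 71)
54^5 ≡ 1 (mod 71) ✓
The smallest such exponent is 5, so the order of 54 is 5.

5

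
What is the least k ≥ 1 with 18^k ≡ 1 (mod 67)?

66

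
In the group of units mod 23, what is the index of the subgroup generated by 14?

1

ord(14) | φ(23) = 23 − 1 = 22 = 2 · 11.
Divisors of 22: 1, 2, 11, 22.
Check 14^d mod 23 for each divisor in increasing order:
14^1 ≡ 14 (mod 23)
14^2 ≡ 12 (mod 23)
14^11 ≡ 22 (mod 23)
14^22 ≡ 1 (mod 23) ✓
So ord_23(14) = 22, hence |⟨14⟩| = 22.
[(Z/23Z)^× : ⟨14⟩] = 22/22 = 1.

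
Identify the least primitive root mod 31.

φ(31) = 31 − 1 = 30 = 2 · 3 · 5.
Test candidates g = 2, 3, … against the prime factors q ∈ {2, 3, 5} of φ(31): g is a generator iff g^(30/q) ≢ 1 for every such q.
g = 2: 2^15 ≡ 1 — hits 1, so not a primitive root.
g = 3: 3^15 ≡ 30; 3^10 ≡ 25; 3^6 ≡ 16 — none is 1, so 3 is a primitive root.
The smallest primitive root modulo 31 is 3.

3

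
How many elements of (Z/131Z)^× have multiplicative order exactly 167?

0

φ(131) = 131 − 1 = 130 = 2 · 5 · 13.
(Z/131Z)^× is cyclic (|G| = 130); a cyclic group of order m has exactly φ(d) elements of each order d | m, and none otherwise.
Here 130 is not a multiple of 167, so there are no elements of order 167.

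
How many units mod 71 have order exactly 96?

0

φ(71) = 71 − 1 = 70 = 2 · 5 · 7.
In a cyclic group of order 70, there are φ(d) elements of order d for each divisor d of 70, and zero for non-divisors.
Here 70 is not a multiple of 96, so there are no elements of order 96.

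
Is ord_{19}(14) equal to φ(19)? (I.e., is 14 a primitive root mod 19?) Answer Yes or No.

φ(19) = 19 − 1 = 18 = 2 · 3^2.
An element g generates (Z/19Z)^× iff g^(18/q) ≢ 1 (mod 19) for each prime q ∈ {2, 3}.
14^9 ≡ 18 (mod 19)  [q = 2: ≢ 1 ✓]
14^6 ≡ 7 (mod 19)  [q = 3: ≢ 1 ✓]
Every test exponent gives a nontrivial residue, hence 14 generates the full group.

Yes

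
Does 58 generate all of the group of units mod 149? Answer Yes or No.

φ(149) = 149 − 1 = 148 = 2^2 · 37.
58 is a primitive root mod 149 iff 58^(φ(149)/q) ≢ 1 for every prime q | φ(149), i.e. q ∈ {2, 37}.
58^74 ≡ 148 (mod 149)  [q = 2: ≢ 1 ✓]
58^4 ≡ 95 (mod 149)  [q = 37: ≢ 1 ✓]
None equal 1, so ord_149(58) = 148: 58 is a primitive root.

Yes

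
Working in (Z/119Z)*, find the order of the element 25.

ord(25) | φ(119) = φ(7·17) = (7−1)·(17−1) = 6·16 = 96 = 2^5 · 3.
Divisors of 96: 1, 2, 3, 4, 6, 8, 12, 16, 24, 32, 48, 96.
Evaluate successive powers at the divisors of 96:
25^1 ≡ 25
25^2 ≡ 30
25^3 ≡ 36
25^4 ≡ 67
25^6 ≡ 106
25^8 ≡ 86
25^12 ≡ 50
25^16 ≡ 18
25^24 ≡ 1
The smallest such exponent is 24, so the order of 25 is 24.

24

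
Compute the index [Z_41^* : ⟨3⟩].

5

The order of 3 must divide φ(41) = 41 − 1 = 40 = 2^3 · 5.
Divisors of 40: 1, 2, 4, 5, 8, 10, 20, 40.
Compute 3^d (mod 41) for the divisors d until we hit 1:
3^1 ≡ 3 (mod 41)
3^2 ≡ 9 (mod 41)
3^4 ≡ 40 (mod 41)
3^5 ≡ 38 (mod 41)
3^8 ≡ 1 (mod 41) ✓
The order of 3 is 8, so the subgroup it generates has 8 elements.
Index = |(Z/41Z)^×| / |⟨3⟩| = 40 / 8 = 5.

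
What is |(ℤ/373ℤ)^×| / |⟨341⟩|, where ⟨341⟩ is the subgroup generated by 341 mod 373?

1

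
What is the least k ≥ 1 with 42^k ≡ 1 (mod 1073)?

By Lagrange's theorem, ord_1073(42) divides φ(1073) = φ(29·37) = (29−1)·(37−1) = 28·36 = 1008 = 2^4 · 3^2 · 7.
Divisors of 1008: 1, 2, 3, 4, 6, 7, 8, 9, 12, 14, 16, 18, 21, 24, 28, 36, 42, 48, 56, 63, 72, 84, 112, 126, 144, 168, 252, 336, 504, 1008.
Evaluate successive powers at the divisors of 1008:
42^1 ≡ 42 (mod 1073)
42^2 ≡ 691 (mod 1073)
42^3 ≡ 51 (mod 1073)
42^4 ≡ 1069 (mod 1073)
42^6 ≡ 455 (mod 1073)
42^7 ≡ 869 (mod 1073)
42^8 ≡ 16 (mod 1073)
42^9 ≡ 672 (mod 1073)
42^12 ≡ 1009 (mod 1073)
42^14 ≡ 842 (mod 1073)
42^16 ≡ 256 (mod 1073)
42^18 ≡ 924 (mod 1073)
42^21 ≡ 985 (mod 1073)
42^24 ≡ 877 (mod 1073)
42^28 ≡ 784 (mod 1073)
42^36 ≡ 741 (mod 1073)
42^42 ≡ 233 (mod 1073)
42^48 ≡ 861 (mod 1073)
42^56 ≡ 900 (mod 1073)
42^63 ≡ 956 (mod 1073)
42^72 ≡ 778 (mod 1073)
42^84 ≡ 639 (mod 1073)
42^112 ≡ 958 (mod 1073)
42^126 ≡ 813 (mod 1073)
42^144 ≡ 112 (mod 1073)
42^168 ≡ 581 (mod 1073)
42^252 ≡ 1 (mod 1073) ✓
Therefore the multiplicative order of 42 modulo 1073 is 252.

252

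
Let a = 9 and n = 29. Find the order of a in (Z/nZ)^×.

14

ord(9) | φ(29) = 29 − 1 = 28 = 2^2 · 7.
Divisors of 28: 1, 2, 4, 7, 14, 28.
Compute 9^d (mod 29) for the divisors d until we hit 1:
9^1 ≡ 9
9^2 ≡ 23
9^4 ≡ 7
9^7 ≡ 28
9^14 ≡ 1
The smallest such exponent is 14, so the order of 9 is 14.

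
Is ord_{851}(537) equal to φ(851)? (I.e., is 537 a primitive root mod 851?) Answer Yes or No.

No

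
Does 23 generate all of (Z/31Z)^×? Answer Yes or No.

No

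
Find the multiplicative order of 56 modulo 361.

38

By Lagrange's theorem, ord_361(56) divides φ(361) = φ(19^2) = 19·(19−1) = 342 = 2 · 3^2 · 19.
Divisors of 342: 1, 2, 3, 6, 9, 18, 19, 38, 57, 114, 171, 342.
Test each divisor d:
56^1 ≡ 56 (mod 361)
56^2 ≡ 248 (mod 361)
56^3 ≡ 170 (mod 361)
56^6 ≡ 20 (mod 361)
56^9 ≡ 151 (mod 361)
56^18 ≡ 58 (mod 361)
56^19 ≡ 360 (mod 361)
56^38 ≡ 1 (mod 361) ✓
Therefore the multiplicative order of 56 modulo 361 is 38.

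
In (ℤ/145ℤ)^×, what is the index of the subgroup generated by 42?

ord(42) | φ(145) = φ(5·29) = (5−1)·(29−1) = 4·28 = 112 = 2^4 · 7.
Divisors of 112: 1, 2, 4, 7, 8, 14, 16, 28, 56, 112.
Compute 42^d (mod 145) for the divisors d until we hit 1:
42^1 ≡ 42
42^2 ≡ 24
42^4 ≡ 141
42^7 ≡ 28
42^8 ≡ 16
42^14 ≡ 59
42^16 ≡ 111
42^28 ≡ 1
The order of 42 is 28, so the subgroup it generates has 28 elements.
The index is φ(145) / ord(42) = 112 / 28 = 4.

4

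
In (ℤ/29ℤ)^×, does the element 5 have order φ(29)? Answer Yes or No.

No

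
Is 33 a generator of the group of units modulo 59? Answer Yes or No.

Yes

φ(59) = 59 − 1 = 58 = 2 · 29.
Test 33^(58/q) mod 59 for each prime factor q of 58:
33^29 ≡ 58 (mod 59)  [q = 2: ≢ 1 ✓]
33^2 ≡ 27 (mod 59)  [q = 29: ≢ 1 ✓]
Every test exponent gives a nontrivial residue, hence 33 generates the full group.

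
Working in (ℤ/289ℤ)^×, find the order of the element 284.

ord(284) | φ(289) = φ(17^2) = 17·(17−1) = 272 = 2^4 · 17.
Divisors of 272: 1, 2, 4, 8, 16, 17, 34, 68, 136, 272.
Check 284^d mod 289 for each divisor in increasing order:
284^1 ≡ 284 (mod 289)
284^2 ≡ 25 (mod 289)
284^4 ≡ 47 (mod 289)
284^8 ≡ 186 (mod 289)
284^16 ≡ 205 (mod 289)
284^17 ≡ 131 (mod 289)
284^34 ≡ 110 (mod 289)
284^68 ≡ 251 (mod 289)
284^136 ≡ 288 (mod 289)
284^272 ≡ 1 (mod 289) ✓
Therefore the multiplicative order of 284 modulo 289 is 272.

272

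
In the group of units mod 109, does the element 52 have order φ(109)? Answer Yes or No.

Yes

φ(109) = 109 − 1 = 108 = 2^2 · 3^3.
An element g generates (Z/109Z)^× iff g^(108/q) ≢ 1 (mod 109) for each prime q ∈ {2, 3}.
52^54 ≡ 108 (mod 109)  [q = 2: ≢ 1 ✓]
52^36 ≡ 63 (mod 109)  [q = 3: ≢ 1 ✓]
None equal 1, so ord_109(52) = 108: 52 is a primitive root.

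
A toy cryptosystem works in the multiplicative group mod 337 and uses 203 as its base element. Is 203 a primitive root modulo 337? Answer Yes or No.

φ(337) = 337 − 1 = 336 = 2^4 · 3 · 7.
Test 203^(336/q) mod 337 for each prime factor q of 336:
203^168 ≡ 336 (mod 337)  [q = 2: ≢ 1 ✓]
203^112 ≡ 208 (mod 337)  [q = 3: ≢ 1 ✓]
203^48 ≡ 175 (mod 337)  [q = 7: ≢ 1 ✓]
Every test exponent gives a nontrivial residue, hence 203 generates the full group.

Yes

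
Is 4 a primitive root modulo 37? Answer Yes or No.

φ(37) = 37 − 1 = 36 = 2^2 · 3^2.
Test 4^(36/q) mod 37 for each prime factor q of 36:
4^18 ≡ 1 (mod 37)  [q = 2: ≡ 1 ✗]
4^12 ≡ 10 (mod 37)  [q = 3: ≢ 1 ✓]
Since 4^18 ≡ 1, the order of 4 divides 18 < 36, so 4 is not a primitive root.

No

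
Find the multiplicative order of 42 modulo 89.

44

By Lagrange's theorem, ord_89(42) divides φ(89) = 89 − 1 = 88 = 2^3 · 11.
Divisors of 88: 1, 2, 4, 8, 11, 22, 44, 88.
Test each divisor d:
42^1 ≡ 42 (mod 89)
42^2 ≡ 73 (mod 89)
42^4 ≡ 78 (mod 89)
42^8 ≡ 32 (mod 89)
42^11 ≡ 34 (mod 89)
42^22 ≡ 88 (mod 89)
42^44 ≡ 1 (mod 89) ✓
Hence ord(42) = 44.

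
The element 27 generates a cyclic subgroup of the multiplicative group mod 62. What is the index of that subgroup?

The order of 27 must divide φ(62) = φ(2)·φ(31) = 1·30 = 30 = 2 · 3 · 5.
Divisors of 30: 1, 2, 3, 5, 6, 10, 15, 30.
Evaluate successive powers at the divisors of 30:
27^1 ≡ 27 (mod 62)
27^2 ≡ 47 (mod 62)
27^3 ≡ 29 (mod 62)
27^5 ≡ 61 (mod 62)
27^6 ≡ 35 (mod 62)
27^10 ≡ 1 (mod 62) ✓
The order of 27 is 10, so the subgroup it generates has 10 elements.
[(Z/62Z)^× : ⟨27⟩] = 30/10 = 3.

3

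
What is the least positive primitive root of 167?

5

φ(167) = 167 − 1 = 166 = 2 · 83.
g is a primitive root iff g^(166/q) ≢ 1 (mod 167) for each prime q ∈ {2, 83}.
g = 2: 2^83 ≡ 1 — hits 1, so not a primitive root.
g = 3: 3^83 ≡ 1 — hits 1, so not a primitive root.
g = 4: 4^83 ≡ 1 — hits 1, so not a primitive root.
g = 5: 5^83 ≡ 166; 5^2 ≡ 25 — none is 1, so 5 is a primitive root.
The smallest primitive root modulo 167 is 5.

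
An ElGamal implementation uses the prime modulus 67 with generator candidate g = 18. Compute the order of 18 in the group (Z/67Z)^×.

66

ord(18) | φ(67) = 67 − 1 = 66 = 2 · 3 · 11.
Divisors of 66: 1, 2, 3, 6, 11, 22, 33, 66.
Compute 18^d (mod 67) for the divisors d until we hit 1:
18^1 ≡ 18
18^2 ≡ 56
18^3 ≡ 3
18^6 ≡ 9
18^11 ≡ 38
18^22 ≡ 37
18^33 ≡ 66
18^66 ≡ 1
Therefore the multiplicative order of 18 modulo 67 is 66.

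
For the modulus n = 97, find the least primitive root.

φ(97) = 97 − 1 = 96 = 2^5 · 3.
g is a primitive root iff g^(96/q) ≢ 1 (mod 97) for each prime q ∈ {2, 3}.
g = 2: 2^48 ≡ 1 — hits 1, so not a primitive root.
g = 3: 3^48 ≡ 1 — hits 1, so not a primitive root.
g = 4: 4^48 ≡ 1 — hits 1, so not a primitive root.
g = 5: 5^48 ≡ 96; 5^32 ≡ 35 — none is 1, so 5 is a primitive root.
The smallest primitive root modulo 97 is 5.

5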